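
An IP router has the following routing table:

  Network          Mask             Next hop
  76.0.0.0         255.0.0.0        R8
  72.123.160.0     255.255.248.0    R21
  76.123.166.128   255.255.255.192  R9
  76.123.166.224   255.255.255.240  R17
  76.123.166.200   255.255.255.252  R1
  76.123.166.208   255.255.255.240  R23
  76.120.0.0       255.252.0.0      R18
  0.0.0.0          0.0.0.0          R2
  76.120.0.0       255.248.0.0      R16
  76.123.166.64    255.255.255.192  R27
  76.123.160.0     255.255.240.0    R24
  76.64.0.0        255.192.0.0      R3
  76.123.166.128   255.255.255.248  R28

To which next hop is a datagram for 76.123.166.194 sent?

R24

Routes whose prefix contains 76.123.166.194:
  0.0.0.0/0 (default, matches everything) -> R2
  76.0.0.0/8 (76.0.0.0 - 76.255.255.255) -> R8
  76.64.0.0/10 (76.64.0.0 - 76.127.255.255) -> R3
  76.120.0.0/13 (76.120.0.0 - 76.127.255.255) -> R16
  76.120.0.0/14 (76.120.0.0 - 76.123.255.255) -> R18
  76.123.160.0/20 (76.123.160.0 - 76.123.175.255) -> R24
More-specific entries that do NOT match:
  76.123.166.200/30 (76.123.166.200 - 76.123.166.203) does not contain 76.123.166.194
  76.123.166.128/29 (76.123.166.128 - 76.123.166.135) does not contain 76.123.166.194
  76.123.166.224/28 (76.123.166.224 - 76.123.166.239) does not contain 76.123.166.194
  76.123.166.208/28 (76.123.166.208 - 76.123.166.223) does not contain 76.123.166.194
  76.123.166.128/26 (76.123.166.128 - 76.123.166.191) does not contain 76.123.166.194
  76.123.166.64/26 (76.123.166.64 - 76.123.166.127) does not contain 76.123.166.194
  72.123.160.0/21 (72.123.160.0 - 72.123.167.255) does not contain 76.123.166.194
Longest matching prefix is /20 -> next hop R24.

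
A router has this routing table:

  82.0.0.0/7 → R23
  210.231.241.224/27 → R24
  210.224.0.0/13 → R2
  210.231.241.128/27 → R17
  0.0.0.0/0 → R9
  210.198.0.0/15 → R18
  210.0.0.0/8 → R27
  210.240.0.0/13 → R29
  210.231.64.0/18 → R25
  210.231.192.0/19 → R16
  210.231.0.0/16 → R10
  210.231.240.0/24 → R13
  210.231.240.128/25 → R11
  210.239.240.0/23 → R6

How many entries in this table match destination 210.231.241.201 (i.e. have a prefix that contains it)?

Prefixes containing 210.231.241.201:
  0.0.0.0/0 (default, matches everything)
  210.0.0.0/8 (210.0.0.0 - 210.255.255.255)
  210.224.0.0/13 (210.224.0.0 - 210.231.255.255)
  210.231.0.0/16 (210.231.0.0 - 210.231.255.255)
Total matching entries: 4.

4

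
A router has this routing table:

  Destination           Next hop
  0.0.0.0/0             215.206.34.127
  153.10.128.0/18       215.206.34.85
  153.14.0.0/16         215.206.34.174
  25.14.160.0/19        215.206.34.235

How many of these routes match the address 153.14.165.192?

Prefixes containing 153.14.165.192:
  0.0.0.0/0 (default, matches everything)
  153.14.0.0/16 (153.14.0.0 - 153.14.255.255)
Total matching entries: 2.

2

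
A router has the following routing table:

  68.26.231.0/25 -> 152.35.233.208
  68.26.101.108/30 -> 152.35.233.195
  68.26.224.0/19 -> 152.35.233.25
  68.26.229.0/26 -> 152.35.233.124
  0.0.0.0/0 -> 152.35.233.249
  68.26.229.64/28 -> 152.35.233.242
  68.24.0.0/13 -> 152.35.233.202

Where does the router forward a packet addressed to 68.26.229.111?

Routes whose prefix contains 68.26.229.111:
  0.0.0.0/0 (default, matches everything) -> 152.35.233.249
  68.24.0.0/13 (68.24.0.0 - 68.31.255.255) -> 152.35.233.202
  68.26.224.0/19 (68.26.224.0 - 68.26.255.255) -> 152.35.233.25
More-specific entries that do NOT match:
  68.26.101.108/30 (68.26.101.108 - 68.26.101.111) does not contain 68.26.229.111
  68.26.229.64/28 (68.26.229.64 - 68.26.229.79) does not contain 68.26.229.111
  68.26.229.0/26 (68.26.229.0 - 68.26.229.63) does not contain 68.26.229.111
  68.26.231.0/25 (68.26.231.0 - 68.26.231.127) does not contain 68.26.229.111
Longest matching prefix is /19 -> next hop 152.35.233.25.

152.35.233.25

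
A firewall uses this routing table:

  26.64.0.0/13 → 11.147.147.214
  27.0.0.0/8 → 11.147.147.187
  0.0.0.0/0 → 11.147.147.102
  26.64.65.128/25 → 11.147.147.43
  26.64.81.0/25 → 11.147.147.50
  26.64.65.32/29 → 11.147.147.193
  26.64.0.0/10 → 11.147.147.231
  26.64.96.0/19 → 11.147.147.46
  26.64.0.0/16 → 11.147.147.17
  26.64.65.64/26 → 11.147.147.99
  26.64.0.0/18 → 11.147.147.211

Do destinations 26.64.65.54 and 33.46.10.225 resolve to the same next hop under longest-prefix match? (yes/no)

26.64.65.54: longest match 26.64.0.0/16 -> 11.147.147.17
33.46.10.225: longest match 0.0.0.0/0 -> 11.147.147.102

no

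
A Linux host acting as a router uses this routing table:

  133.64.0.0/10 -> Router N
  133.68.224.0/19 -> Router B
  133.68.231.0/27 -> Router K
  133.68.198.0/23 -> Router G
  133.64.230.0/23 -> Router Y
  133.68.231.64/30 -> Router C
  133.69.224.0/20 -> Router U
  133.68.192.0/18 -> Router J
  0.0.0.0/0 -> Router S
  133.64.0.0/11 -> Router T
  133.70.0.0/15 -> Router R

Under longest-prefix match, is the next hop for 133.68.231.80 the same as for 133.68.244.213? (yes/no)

yes

133.68.231.80: longest match 133.68.224.0/19 -> Router B
133.68.244.213: longest match 133.68.224.0/19 -> Router B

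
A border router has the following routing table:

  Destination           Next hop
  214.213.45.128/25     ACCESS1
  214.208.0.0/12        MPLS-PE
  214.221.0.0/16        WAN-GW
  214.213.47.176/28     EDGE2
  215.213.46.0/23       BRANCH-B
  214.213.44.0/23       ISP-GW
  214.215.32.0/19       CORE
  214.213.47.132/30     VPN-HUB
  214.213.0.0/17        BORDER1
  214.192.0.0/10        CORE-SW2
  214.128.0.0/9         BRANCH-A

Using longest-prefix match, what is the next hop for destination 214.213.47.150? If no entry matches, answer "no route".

BORDER1

Routes whose prefix contains 214.213.47.150:
  214.128.0.0/9 (214.128.0.0 - 214.255.255.255) -> BRANCH-A
  214.192.0.0/10 (214.192.0.0 - 214.255.255.255) -> CORE-SW2
  214.208.0.0/12 (214.208.0.0 - 214.223.255.255) -> MPLS-PE
  214.213.0.0/17 (214.213.0.0 - 214.213.127.255) -> BORDER1
More-specific entries that do NOT match:
  214.213.47.132/30 (214.213.47.132 - 214.213.47.135) does not contain 214.213.47.150
  214.213.47.176/28 (214.213.47.176 - 214.213.47.191) does not contain 214.213.47.150
  214.213.45.128/25 (214.213.45.128 - 214.213.45.255) does not contain 214.213.47.150
  215.213.46.0/23 (215.213.46.0 - 215.213.47.255) does not contain 214.213.47.150
  214.213.44.0/23 (214.213.44.0 - 214.213.45.255) does not contain 214.213.47.150
  214.215.32.0/19 (214.215.32.0 - 214.215.63.255) does not contain 214.213.47.150
Longest matching prefix is /17 -> next hop BORDER1.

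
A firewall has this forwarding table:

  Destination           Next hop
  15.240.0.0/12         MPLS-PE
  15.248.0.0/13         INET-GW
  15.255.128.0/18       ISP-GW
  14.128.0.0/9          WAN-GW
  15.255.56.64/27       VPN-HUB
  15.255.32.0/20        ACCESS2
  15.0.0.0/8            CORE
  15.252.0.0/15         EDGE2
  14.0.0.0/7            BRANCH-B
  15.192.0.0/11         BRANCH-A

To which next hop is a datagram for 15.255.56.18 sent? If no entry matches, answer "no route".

INET-GW

Routes whose prefix contains 15.255.56.18:
  14.0.0.0/7 (14.0.0.0 - 15.255.255.255) -> BRANCH-B
  15.0.0.0/8 (15.0.0.0 - 15.255.255.255) -> CORE
  15.240.0.0/12 (15.240.0.0 - 15.255.255.255) -> MPLS-PE
  15.248.0.0/13 (15.248.0.0 - 15.255.255.255) -> INET-GW
More-specific entries that do NOT match:
  15.255.56.64/27 (15.255.56.64 - 15.255.56.95) does not contain 15.255.56.18
  15.255.32.0/20 (15.255.32.0 - 15.255.47.255) does not contain 15.255.56.18
  15.255.128.0/18 (15.255.128.0 - 15.255.191.255) does not contain 15.255.56.18
  15.252.0.0/15 (15.252.0.0 - 15.253.255.255) does not contain 15.255.56.18
Longest matching prefix is /13 -> next hop INET-GW.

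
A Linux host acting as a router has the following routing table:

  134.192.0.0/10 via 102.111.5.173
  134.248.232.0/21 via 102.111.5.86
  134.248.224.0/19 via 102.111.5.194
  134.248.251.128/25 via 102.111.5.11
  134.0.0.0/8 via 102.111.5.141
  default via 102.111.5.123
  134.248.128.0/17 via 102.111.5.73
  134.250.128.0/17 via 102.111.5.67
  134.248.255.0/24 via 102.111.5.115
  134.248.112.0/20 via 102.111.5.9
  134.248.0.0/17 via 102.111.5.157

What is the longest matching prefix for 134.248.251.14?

Entries matching 134.248.251.14:
  0.0.0.0/0 (default, matches everything)
  134.0.0.0/8 (134.0.0.0 - 134.255.255.255)
  134.192.0.0/10 (134.192.0.0 - 134.255.255.255)
  134.248.128.0/17 (134.248.128.0 - 134.248.255.255)
  134.248.224.0/19 (134.248.224.0 - 134.248.255.255)
Most specific is 134.248.224.0/19.

134.248.224.0/19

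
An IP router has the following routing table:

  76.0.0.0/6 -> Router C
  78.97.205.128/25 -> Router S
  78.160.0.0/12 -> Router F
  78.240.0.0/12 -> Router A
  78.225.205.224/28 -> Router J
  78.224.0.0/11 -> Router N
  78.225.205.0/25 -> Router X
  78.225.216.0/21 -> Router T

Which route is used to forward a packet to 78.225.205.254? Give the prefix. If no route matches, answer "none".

78.224.0.0/11

Entries matching 78.225.205.254:
  76.0.0.0/6 (76.0.0.0 - 79.255.255.255)
  78.224.0.0/11 (78.224.0.0 - 78.255.255.255)
Most specific is 78.224.0.0/11.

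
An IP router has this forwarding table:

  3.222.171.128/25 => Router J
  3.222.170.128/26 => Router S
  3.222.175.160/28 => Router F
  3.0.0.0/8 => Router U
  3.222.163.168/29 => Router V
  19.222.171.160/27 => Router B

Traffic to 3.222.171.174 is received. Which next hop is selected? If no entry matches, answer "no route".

Router J

Routes whose prefix contains 3.222.171.174:
  3.0.0.0/8 (3.0.0.0 - 3.255.255.255) -> Router U
  3.222.171.128/25 (3.222.171.128 - 3.222.171.255) -> Router J
More-specific entries that do NOT match:
  3.222.163.168/29 (3.222.163.168 - 3.222.163.175) does not contain 3.222.171.174
  3.222.175.160/28 (3.222.175.160 - 3.222.175.175) does not contain 3.222.171.174
  19.222.171.160/27 (19.222.171.160 - 19.222.171.191) does not contain 3.222.171.174
  3.222.170.128/26 (3.222.170.128 - 3.222.170.191) does not contain 3.222.171.174
Longest matching prefix is /25 -> next hop Router J.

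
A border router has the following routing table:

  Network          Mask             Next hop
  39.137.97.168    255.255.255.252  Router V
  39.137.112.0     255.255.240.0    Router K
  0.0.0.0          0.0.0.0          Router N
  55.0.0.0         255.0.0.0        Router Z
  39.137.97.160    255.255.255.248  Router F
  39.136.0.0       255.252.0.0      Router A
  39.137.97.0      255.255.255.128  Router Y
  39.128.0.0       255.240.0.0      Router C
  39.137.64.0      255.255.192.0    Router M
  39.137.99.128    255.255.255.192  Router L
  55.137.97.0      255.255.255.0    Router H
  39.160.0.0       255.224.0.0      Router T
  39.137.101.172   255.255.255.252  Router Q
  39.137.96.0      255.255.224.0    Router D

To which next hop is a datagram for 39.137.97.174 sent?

Router D

Routes whose prefix contains 39.137.97.174:
  0.0.0.0/0 (default, matches everything) -> Router N
  39.128.0.0/12 (39.128.0.0 - 39.143.255.255) -> Router C
  39.136.0.0/14 (39.136.0.0 - 39.139.255.255) -> Router A
  39.137.64.0/18 (39.137.64.0 - 39.137.127.255) -> Router M
  39.137.96.0/19 (39.137.96.0 - 39.137.127.255) -> Router D
More-specific entries that do NOT match:
  39.137.97.168/30 (39.137.97.168 - 39.137.97.171) does not contain 39.137.97.174
  39.137.101.172/30 (39.137.101.172 - 39.137.101.175) does not contain 39.137.97.174
  39.137.97.160/29 (39.137.97.160 - 39.137.97.167) does not contain 39.137.97.174
  39.137.99.128/26 (39.137.99.128 - 39.137.99.191) does not contain 39.137.97.174
  39.137.97.0/25 (39.137.97.0 - 39.137.97.127) does not contain 39.137.97.174
  55.137.97.0/24 (55.137.97.0 - 55.137.97.255) does not contain 39.137.97.174
  39.137.112.0/20 (39.137.112.0 - 39.137.127.255) does not contain 39.137.97.174
Longest matching prefix is /19 -> next hop Router D.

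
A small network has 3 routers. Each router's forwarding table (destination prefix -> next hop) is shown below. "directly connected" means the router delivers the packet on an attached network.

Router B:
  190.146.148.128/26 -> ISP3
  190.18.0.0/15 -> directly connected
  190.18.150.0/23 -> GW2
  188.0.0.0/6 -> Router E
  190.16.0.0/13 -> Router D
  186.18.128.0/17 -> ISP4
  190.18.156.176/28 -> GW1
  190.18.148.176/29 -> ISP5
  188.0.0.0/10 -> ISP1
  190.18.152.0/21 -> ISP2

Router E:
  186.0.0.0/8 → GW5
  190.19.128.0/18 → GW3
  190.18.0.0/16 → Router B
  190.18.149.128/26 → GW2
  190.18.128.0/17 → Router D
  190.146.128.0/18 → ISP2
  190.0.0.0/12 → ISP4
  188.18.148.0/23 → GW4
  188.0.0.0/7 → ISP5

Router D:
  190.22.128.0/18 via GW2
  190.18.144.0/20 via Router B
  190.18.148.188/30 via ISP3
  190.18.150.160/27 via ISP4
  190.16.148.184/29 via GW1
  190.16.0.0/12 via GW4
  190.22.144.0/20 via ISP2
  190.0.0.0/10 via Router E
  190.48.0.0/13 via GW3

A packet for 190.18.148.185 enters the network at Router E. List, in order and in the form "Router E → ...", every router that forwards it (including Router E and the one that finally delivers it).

At Router E: longest match for 190.18.148.185 is 190.18.128.0/17 -> Router D
At Router D: longest match for 190.18.148.185 is 190.18.144.0/20 -> Router B
At Router B: longest match for 190.18.148.185 is 190.18.0.0/15 -> directly connected

Router E → Router D → Router B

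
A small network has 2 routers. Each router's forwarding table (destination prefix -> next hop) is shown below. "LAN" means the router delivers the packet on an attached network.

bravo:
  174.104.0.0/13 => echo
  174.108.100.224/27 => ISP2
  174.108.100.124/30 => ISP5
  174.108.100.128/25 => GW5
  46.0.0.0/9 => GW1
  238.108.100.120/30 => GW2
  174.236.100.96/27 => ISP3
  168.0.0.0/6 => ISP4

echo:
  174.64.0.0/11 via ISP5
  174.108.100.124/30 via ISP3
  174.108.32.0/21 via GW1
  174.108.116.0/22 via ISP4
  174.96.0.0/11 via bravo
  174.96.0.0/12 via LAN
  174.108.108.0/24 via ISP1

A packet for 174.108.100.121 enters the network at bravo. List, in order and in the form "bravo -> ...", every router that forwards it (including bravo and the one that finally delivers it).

At bravo: longest match for 174.108.100.121 is 174.104.0.0/13 -> echo
At echo: longest match for 174.108.100.121 is 174.96.0.0/12 -> LAN

bravo -> echo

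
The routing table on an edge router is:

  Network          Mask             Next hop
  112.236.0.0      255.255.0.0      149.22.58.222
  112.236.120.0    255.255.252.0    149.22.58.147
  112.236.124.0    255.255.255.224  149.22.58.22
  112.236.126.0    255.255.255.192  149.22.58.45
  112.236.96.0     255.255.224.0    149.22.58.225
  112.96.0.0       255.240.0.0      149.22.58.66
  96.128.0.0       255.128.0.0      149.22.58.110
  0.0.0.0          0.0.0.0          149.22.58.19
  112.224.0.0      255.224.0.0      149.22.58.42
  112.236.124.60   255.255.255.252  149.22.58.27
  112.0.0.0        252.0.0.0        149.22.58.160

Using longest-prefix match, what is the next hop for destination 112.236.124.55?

149.22.58.225

Routes whose prefix contains 112.236.124.55:
  0.0.0.0/0 (default, matches everything) -> 149.22.58.19
  112.0.0.0/6 (112.0.0.0 - 115.255.255.255) -> 149.22.58.160
  112.224.0.0/11 (112.224.0.0 - 112.255.255.255) -> 149.22.58.42
  112.236.0.0/16 (112.236.0.0 - 112.236.255.255) -> 149.22.58.222
  112.236.96.0/19 (112.236.96.0 - 112.236.127.255) -> 149.22.58.225
More-specific entries that do NOT match:
  112.236.124.60/30 (112.236.124.60 - 112.236.124.63) does not contain 112.236.124.55
  112.236.124.0/27 (112.236.124.0 - 112.236.124.31) does not contain 112.236.124.55
  112.236.126.0/26 (112.236.126.0 - 112.236.126.63) does not contain 112.236.124.55
  112.236.120.0/22 (112.236.120.0 - 112.236.123.255) does not contain 112.236.124.55
Longest matching prefix is /19 -> next hop 149.22.58.225.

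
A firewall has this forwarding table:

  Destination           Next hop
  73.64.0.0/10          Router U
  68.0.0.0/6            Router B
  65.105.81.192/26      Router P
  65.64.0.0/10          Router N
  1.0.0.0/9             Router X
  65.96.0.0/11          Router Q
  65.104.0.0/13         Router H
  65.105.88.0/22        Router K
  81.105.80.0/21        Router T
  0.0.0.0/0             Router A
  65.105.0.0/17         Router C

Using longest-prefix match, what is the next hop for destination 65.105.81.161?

Router C

Routes whose prefix contains 65.105.81.161:
  0.0.0.0/0 (default, matches everything) -> Router A
  65.64.0.0/10 (65.64.0.0 - 65.127.255.255) -> Router N
  65.96.0.0/11 (65.96.0.0 - 65.127.255.255) -> Router Q
  65.104.0.0/13 (65.104.0.0 - 65.111.255.255) -> Router H
  65.105.0.0/17 (65.105.0.0 - 65.105.127.255) -> Router C
More-specific entries that do NOT match:
  65.105.81.192/26 (65.105.81.192 - 65.105.81.255) does not contain 65.105.81.161
  65.105.88.0/22 (65.105.88.0 - 65.105.91.255) does not contain 65.105.81.161
  81.105.80.0/21 (81.105.80.0 - 81.105.87.255) does not contain 65.105.81.161
Longest matching prefix is /17 -> next hop Router C.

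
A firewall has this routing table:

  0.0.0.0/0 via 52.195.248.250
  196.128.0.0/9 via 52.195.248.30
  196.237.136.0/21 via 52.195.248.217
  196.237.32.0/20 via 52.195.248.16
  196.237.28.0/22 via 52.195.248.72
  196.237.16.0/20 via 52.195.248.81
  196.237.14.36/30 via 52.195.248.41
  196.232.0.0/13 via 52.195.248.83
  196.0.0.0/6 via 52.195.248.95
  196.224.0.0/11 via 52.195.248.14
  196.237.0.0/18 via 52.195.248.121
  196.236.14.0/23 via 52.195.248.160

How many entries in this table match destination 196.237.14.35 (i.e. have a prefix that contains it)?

Prefixes containing 196.237.14.35:
  0.0.0.0/0 (default, matches everything)
  196.0.0.0/6 (196.0.0.0 - 199.255.255.255)
  196.128.0.0/9 (196.128.0.0 - 196.255.255.255)
  196.224.0.0/11 (196.224.0.0 - 196.255.255.255)
  196.232.0.0/13 (196.232.0.0 - 196.239.255.255)
  196.237.0.0/18 (196.237.0.0 - 196.237.63.255)
Total matching entries: 6.

6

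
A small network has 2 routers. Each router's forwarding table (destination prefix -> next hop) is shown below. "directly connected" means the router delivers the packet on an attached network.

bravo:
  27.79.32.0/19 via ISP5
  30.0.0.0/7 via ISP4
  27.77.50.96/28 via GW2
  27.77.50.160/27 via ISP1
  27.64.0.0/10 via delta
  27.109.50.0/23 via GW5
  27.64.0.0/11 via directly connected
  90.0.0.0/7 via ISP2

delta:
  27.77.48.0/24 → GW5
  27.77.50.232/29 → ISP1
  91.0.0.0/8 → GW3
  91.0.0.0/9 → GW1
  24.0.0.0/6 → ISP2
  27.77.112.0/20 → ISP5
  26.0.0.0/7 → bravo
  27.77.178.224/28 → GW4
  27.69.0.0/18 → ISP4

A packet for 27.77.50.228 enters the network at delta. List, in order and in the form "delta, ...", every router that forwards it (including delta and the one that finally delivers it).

delta, bravo

At delta: longest match for 27.77.50.228 is 26.0.0.0/7 -> bravo
At bravo: longest match for 27.77.50.228 is 27.64.0.0/11 -> directly connected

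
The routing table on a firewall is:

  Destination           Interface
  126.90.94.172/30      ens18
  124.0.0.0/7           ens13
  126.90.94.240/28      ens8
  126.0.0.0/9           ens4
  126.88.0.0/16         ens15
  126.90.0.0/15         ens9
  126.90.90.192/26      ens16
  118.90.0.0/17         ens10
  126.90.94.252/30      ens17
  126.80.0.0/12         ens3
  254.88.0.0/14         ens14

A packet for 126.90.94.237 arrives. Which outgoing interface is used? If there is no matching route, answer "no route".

Routes whose prefix contains 126.90.94.237:
  126.0.0.0/9 (126.0.0.0 - 126.127.255.255) -> ens4
  126.80.0.0/12 (126.80.0.0 - 126.95.255.255) -> ens3
  126.90.0.0/15 (126.90.0.0 - 126.91.255.255) -> ens9
More-specific entries that do NOT match:
  126.90.94.172/30 (126.90.94.172 - 126.90.94.175) does not contain 126.90.94.237
  126.90.94.252/30 (126.90.94.252 - 126.90.94.255) does not contain 126.90.94.237
  126.90.94.240/28 (126.90.94.240 - 126.90.94.255) does not contain 126.90.94.237
  126.90.90.192/26 (126.90.90.192 - 126.90.90.255) does not contain 126.90.94.237
  118.90.0.0/17 (118.90.0.0 - 118.90.127.255) does not contain 126.90.94.237
  126.88.0.0/16 (126.88.0.0 - 126.88.255.255) does not contain 126.90.94.237
Longest matching prefix is /15 -> interface ens9.

ens9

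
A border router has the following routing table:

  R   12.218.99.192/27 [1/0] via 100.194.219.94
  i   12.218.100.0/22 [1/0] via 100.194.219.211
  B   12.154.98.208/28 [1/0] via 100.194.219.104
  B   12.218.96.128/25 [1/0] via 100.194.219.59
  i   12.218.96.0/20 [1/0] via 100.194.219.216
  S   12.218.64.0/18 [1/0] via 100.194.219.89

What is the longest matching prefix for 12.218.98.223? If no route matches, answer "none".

12.218.96.0/20

Entries matching 12.218.98.223:
  12.218.64.0/18 (12.218.64.0 - 12.218.127.255)
  12.218.96.0/20 (12.218.96.0 - 12.218.111.255)
Most specific is 12.218.96.0/20.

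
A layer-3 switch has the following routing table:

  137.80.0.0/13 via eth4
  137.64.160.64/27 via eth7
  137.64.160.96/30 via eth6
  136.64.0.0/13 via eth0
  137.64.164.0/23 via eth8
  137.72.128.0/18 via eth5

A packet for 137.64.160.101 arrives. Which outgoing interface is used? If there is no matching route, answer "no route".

No entry's prefix contains 137.64.160.101; there is no default route.

no route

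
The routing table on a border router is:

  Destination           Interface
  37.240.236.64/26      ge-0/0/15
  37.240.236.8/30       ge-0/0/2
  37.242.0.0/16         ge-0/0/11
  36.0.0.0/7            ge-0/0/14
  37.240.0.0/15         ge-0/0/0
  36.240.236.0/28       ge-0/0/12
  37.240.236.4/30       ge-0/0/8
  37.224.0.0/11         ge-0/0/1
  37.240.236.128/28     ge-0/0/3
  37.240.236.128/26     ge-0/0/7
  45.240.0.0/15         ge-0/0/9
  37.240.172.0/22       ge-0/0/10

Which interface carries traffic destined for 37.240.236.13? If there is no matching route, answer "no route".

ge-0/0/0

Routes whose prefix contains 37.240.236.13:
  36.0.0.0/7 (36.0.0.0 - 37.255.255.255) -> ge-0/0/14
  37.224.0.0/11 (37.224.0.0 - 37.255.255.255) -> ge-0/0/1
  37.240.0.0/15 (37.240.0.0 - 37.241.255.255) -> ge-0/0/0
More-specific entries that do NOT match:
  37.240.236.8/30 (37.240.236.8 - 37.240.236.11) does not contain 37.240.236.13
  37.240.236.4/30 (37.240.236.4 - 37.240.236.7) does not contain 37.240.236.13
  36.240.236.0/28 (36.240.236.0 - 36.240.236.15) does not contain 37.240.236.13
  37.240.236.128/28 (37.240.236.128 - 37.240.236.143) does not contain 37.240.236.13
  37.240.236.64/26 (37.240.236.64 - 37.240.236.127) does not contain 37.240.236.13
  37.240.236.128/26 (37.240.236.128 - 37.240.236.191) does not contain 37.240.236.13
  37.240.172.0/22 (37.240.172.0 - 37.240.175.255) does not contain 37.240.236.13
  37.242.0.0/16 (37.242.0.0 - 37.242.255.255) does not contain 37.240.236.13
Longest matching prefix is /15 -> interface ge-0/0/0.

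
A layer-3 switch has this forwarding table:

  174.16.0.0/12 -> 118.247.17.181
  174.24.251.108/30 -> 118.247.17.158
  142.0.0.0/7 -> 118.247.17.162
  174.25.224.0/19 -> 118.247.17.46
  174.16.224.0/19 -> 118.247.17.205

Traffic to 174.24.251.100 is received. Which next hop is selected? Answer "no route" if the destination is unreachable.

118.247.17.181

Routes whose prefix contains 174.24.251.100:
  174.16.0.0/12 (174.16.0.0 - 174.31.255.255) -> 118.247.17.181
More-specific entries that do NOT match:
  174.24.251.108/30 (174.24.251.108 - 174.24.251.111) does not contain 174.24.251.100
  174.25.224.0/19 (174.25.224.0 - 174.25.255.255) does not contain 174.24.251.100
  174.16.224.0/19 (174.16.224.0 - 174.16.255.255) does not contain 174.24.251.100
Longest matching prefix is /12 -> next hop 118.247.17.181.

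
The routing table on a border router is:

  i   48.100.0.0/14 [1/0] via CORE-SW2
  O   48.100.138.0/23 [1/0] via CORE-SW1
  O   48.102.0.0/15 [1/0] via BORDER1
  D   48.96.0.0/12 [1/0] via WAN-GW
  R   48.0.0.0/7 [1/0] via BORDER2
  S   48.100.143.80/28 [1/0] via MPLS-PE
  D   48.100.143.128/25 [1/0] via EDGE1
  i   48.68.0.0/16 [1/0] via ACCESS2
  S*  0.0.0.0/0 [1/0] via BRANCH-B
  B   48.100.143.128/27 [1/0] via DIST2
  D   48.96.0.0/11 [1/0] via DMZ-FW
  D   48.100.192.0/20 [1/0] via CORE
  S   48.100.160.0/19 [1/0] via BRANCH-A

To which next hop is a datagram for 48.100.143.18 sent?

CORE-SW2

Routes whose prefix contains 48.100.143.18:
  0.0.0.0/0 (default, matches everything) -> BRANCH-B
  48.0.0.0/7 (48.0.0.0 - 49.255.255.255) -> BORDER2
  48.96.0.0/11 (48.96.0.0 - 48.127.255.255) -> DMZ-FW
  48.96.0.0/12 (48.96.0.0 - 48.111.255.255) -> WAN-GW
  48.100.0.0/14 (48.100.0.0 - 48.103.255.255) -> CORE-SW2
More-specific entries that do NOT match:
  48.100.143.80/28 (48.100.143.80 - 48.100.143.95) does not contain 48.100.143.18
  48.100.143.128/27 (48.100.143.128 - 48.100.143.159) does not contain 48.100.143.18
  48.100.143.128/25 (48.100.143.128 - 48.100.143.255) does not contain 48.100.143.18
  48.100.138.0/23 (48.100.138.0 - 48.100.139.255) does not contain 48.100.143.18
  48.100.192.0/20 (48.100.192.0 - 48.100.207.255) does not contain 48.100.143.18
  48.100.160.0/19 (48.100.160.0 - 48.100.191.255) does not contain 48.100.143.18
  48.68.0.0/16 (48.68.0.0 - 48.68.255.255) does not contain 48.100.143.18
  48.102.0.0/15 (48.102.0.0 - 48.103.255.255) does not contain 48.100.143.18
Longest matching prefix is /14 -> next hop CORE-SW2.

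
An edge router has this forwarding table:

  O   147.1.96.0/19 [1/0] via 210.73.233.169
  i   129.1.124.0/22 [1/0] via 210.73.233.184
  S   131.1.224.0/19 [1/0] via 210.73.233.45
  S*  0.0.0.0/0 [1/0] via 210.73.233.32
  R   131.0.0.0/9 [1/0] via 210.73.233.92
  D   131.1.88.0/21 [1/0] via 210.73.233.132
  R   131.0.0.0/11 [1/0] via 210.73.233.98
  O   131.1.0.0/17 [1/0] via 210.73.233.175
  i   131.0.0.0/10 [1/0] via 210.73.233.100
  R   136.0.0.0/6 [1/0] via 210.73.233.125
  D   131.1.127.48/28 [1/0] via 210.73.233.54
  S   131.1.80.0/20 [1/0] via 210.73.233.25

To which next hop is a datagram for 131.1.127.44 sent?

210.73.233.175

Routes whose prefix contains 131.1.127.44:
  0.0.0.0/0 (default, matches everything) -> 210.73.233.32
  131.0.0.0/9 (131.0.0.0 - 131.127.255.255) -> 210.73.233.92
  131.0.0.0/10 (131.0.0.0 - 131.63.255.255) -> 210.73.233.100
  131.0.0.0/11 (131.0.0.0 - 131.31.255.255) -> 210.73.233.98
  131.1.0.0/17 (131.1.0.0 - 131.1.127.255) -> 210.73.233.175
More-specific entries that do NOT match:
  131.1.127.48/28 (131.1.127.48 - 131.1.127.63) does not contain 131.1.127.44
  129.1.124.0/22 (129.1.124.0 - 129.1.127.255) does not contain 131.1.127.44
  131.1.88.0/21 (131.1.88.0 - 131.1.95.255) does not contain 131.1.127.44
  131.1.80.0/20 (131.1.80.0 - 131.1.95.255) does not contain 131.1.127.44
  147.1.96.0/19 (147.1.96.0 - 147.1.127.255) does not contain 131.1.127.44
  131.1.224.0/19 (131.1.224.0 - 131.1.255.255) does not contain 131.1.127.44
Longest matching prefix is /17 -> next hop 210.73.233.175.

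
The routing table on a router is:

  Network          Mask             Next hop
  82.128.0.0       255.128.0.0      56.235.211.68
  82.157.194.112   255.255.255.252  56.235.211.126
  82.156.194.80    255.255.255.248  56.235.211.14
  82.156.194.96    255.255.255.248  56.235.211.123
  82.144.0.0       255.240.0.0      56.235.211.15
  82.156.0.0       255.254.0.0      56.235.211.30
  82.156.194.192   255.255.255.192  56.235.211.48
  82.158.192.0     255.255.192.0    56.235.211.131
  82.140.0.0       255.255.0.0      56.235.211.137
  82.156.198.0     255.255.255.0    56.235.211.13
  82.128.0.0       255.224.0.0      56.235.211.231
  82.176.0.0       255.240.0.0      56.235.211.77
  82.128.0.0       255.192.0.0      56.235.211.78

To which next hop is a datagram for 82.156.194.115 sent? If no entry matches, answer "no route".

Routes whose prefix contains 82.156.194.115:
  82.128.0.0/9 (82.128.0.0 - 82.255.255.255) -> 56.235.211.68
  82.128.0.0/10 (82.128.0.0 - 82.191.255.255) -> 56.235.211.78
  82.128.0.0/11 (82.128.0.0 - 82.159.255.255) -> 56.235.211.231
  82.144.0.0/12 (82.144.0.0 - 82.159.255.255) -> 56.235.211.15
  82.156.0.0/15 (82.156.0.0 - 82.157.255.255) -> 56.235.211.30
More-specific entries that do NOT match:
  82.157.194.112/30 (82.157.194.112 - 82.157.194.115) does not contain 82.156.194.115
  82.156.194.80/29 (82.156.194.80 - 82.156.194.87) does not contain 82.156.194.115
  82.156.194.96/29 (82.156.194.96 - 82.156.194.103) does not contain 82.156.194.115
  82.156.194.192/26 (82.156.194.192 - 82.156.194.255) does not contain 82.156.194.115
  82.156.198.0/24 (82.156.198.0 - 82.156.198.255) does not contain 82.156.194.115
  82.158.192.0/18 (82.158.192.0 - 82.158.255.255) does not contain 82.156.194.115
  82.140.0.0/16 (82.140.0.0 - 82.140.255.255) does not contain 82.156.194.115
Longest matching prefix is /15 -> next hop 56.235.211.30.

56.235.211.30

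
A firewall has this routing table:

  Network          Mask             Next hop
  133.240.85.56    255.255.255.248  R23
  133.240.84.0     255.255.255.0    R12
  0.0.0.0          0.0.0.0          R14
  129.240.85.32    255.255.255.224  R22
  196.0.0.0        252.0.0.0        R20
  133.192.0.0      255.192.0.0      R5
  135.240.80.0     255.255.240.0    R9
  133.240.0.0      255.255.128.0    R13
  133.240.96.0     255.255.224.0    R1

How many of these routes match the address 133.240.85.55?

3

Prefixes containing 133.240.85.55:
  0.0.0.0/0 (default, matches everything)
  133.192.0.0/10 (133.192.0.0 - 133.255.255.255)
  133.240.0.0/17 (133.240.0.0 - 133.240.127.255)
Total matching entries: 3.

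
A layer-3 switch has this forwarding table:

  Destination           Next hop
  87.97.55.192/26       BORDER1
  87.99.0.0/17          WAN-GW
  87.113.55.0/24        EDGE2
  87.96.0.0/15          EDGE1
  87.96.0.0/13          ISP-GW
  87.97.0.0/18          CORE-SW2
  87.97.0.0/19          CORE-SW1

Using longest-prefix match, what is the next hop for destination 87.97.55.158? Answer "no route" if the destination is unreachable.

Routes whose prefix contains 87.97.55.158:
  87.96.0.0/13 (87.96.0.0 - 87.103.255.255) -> ISP-GW
  87.96.0.0/15 (87.96.0.0 - 87.97.255.255) -> EDGE1
  87.97.0.0/18 (87.97.0.0 - 87.97.63.255) -> CORE-SW2
More-specific entries that do NOT match:
  87.97.55.192/26 (87.97.55.192 - 87.97.55.255) does not contain 87.97.55.158
  87.113.55.0/24 (87.113.55.0 - 87.113.55.255) does not contain 87.97.55.158
  87.97.0.0/19 (87.97.0.0 - 87.97.31.255) does not contain 87.97.55.158
Longest matching prefix is /18 -> next hop CORE-SW2.

CORE-SW2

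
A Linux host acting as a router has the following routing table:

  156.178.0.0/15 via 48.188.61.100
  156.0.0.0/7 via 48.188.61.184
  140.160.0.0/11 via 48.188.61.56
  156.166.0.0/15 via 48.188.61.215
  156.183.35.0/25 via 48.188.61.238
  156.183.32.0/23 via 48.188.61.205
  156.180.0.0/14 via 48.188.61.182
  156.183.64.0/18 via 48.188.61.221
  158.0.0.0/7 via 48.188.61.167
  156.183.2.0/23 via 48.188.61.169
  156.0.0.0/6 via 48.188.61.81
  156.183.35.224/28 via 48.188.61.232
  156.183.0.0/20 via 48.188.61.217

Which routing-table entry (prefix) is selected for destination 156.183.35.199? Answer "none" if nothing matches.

156.180.0.0/14

Entries matching 156.183.35.199:
  156.0.0.0/6 (156.0.0.0 - 159.255.255.255)
  156.0.0.0/7 (156.0.0.0 - 157.255.255.255)
  156.180.0.0/14 (156.180.0.0 - 156.183.255.255)
Most specific is 156.180.0.0/14.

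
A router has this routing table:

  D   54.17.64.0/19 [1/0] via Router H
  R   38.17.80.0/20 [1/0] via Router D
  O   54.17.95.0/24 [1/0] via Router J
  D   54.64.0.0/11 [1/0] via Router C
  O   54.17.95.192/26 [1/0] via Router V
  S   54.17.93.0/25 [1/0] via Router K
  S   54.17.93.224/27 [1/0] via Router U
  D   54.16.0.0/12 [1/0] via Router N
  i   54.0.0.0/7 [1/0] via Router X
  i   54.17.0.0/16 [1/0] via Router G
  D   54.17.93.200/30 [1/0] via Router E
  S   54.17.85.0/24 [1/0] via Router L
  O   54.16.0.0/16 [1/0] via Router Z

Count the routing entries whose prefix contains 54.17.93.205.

Prefixes containing 54.17.93.205:
  54.0.0.0/7 (54.0.0.0 - 55.255.255.255)
  54.16.0.0/12 (54.16.0.0 - 54.31.255.255)
  54.17.0.0/16 (54.17.0.0 - 54.17.255.255)
  54.17.64.0/19 (54.17.64.0 - 54.17.95.255)
Total matching entries: 4.

4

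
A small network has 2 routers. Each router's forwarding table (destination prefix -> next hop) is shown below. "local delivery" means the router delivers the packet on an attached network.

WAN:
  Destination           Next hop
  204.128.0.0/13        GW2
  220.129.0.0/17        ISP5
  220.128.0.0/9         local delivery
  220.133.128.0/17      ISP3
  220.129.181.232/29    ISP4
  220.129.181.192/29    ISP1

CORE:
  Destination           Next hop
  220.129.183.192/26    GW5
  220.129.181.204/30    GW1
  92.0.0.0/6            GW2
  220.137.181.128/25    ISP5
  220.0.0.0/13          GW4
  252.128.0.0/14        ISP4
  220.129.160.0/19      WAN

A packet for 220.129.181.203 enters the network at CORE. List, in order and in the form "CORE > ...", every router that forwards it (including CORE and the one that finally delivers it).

At CORE: longest match for 220.129.181.203 is 220.129.160.0/19 -> WAN
At WAN: longest match for 220.129.181.203 is 220.128.0.0/9 -> local delivery

CORE > WAN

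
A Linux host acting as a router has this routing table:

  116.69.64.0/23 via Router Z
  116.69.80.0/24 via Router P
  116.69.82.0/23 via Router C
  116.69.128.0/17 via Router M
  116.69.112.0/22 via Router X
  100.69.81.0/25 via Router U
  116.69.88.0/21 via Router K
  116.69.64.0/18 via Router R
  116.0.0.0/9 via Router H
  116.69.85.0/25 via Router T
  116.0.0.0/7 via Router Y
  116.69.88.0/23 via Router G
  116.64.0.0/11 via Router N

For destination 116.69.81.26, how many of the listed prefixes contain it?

Prefixes containing 116.69.81.26:
  116.0.0.0/7 (116.0.0.0 - 117.255.255.255)
  116.0.0.0/9 (116.0.0.0 - 116.127.255.255)
  116.64.0.0/11 (116.64.0.0 - 116.95.255.255)
  116.69.64.0/18 (116.69.64.0 - 116.69.127.255)
Total matching entries: 4.

4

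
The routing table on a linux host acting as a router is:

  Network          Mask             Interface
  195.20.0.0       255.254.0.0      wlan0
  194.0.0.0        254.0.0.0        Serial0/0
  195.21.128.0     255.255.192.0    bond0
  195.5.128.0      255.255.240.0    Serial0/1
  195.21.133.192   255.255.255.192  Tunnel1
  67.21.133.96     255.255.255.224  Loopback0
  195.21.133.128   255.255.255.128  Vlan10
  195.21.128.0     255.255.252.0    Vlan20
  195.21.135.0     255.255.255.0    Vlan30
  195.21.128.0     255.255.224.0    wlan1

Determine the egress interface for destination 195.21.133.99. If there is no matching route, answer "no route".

Routes whose prefix contains 195.21.133.99:
  194.0.0.0/7 (194.0.0.0 - 195.255.255.255) -> Serial0/0
  195.20.0.0/15 (195.20.0.0 - 195.21.255.255) -> wlan0
  195.21.128.0/18 (195.21.128.0 - 195.21.191.255) -> bond0
  195.21.128.0/19 (195.21.128.0 - 195.21.159.255) -> wlan1
More-specific entries that do NOT match:
  67.21.133.96/27 (67.21.133.96 - 67.21.133.127) does not contain 195.21.133.99
  195.21.133.192/26 (195.21.133.192 - 195.21.133.255) does not contain 195.21.133.99
  195.21.133.128/25 (195.21.133.128 - 195.21.133.255) does not contain 195.21.133.99
  195.21.135.0/24 (195.21.135.0 - 195.21.135.255) does not contain 195.21.133.99
  195.21.128.0/22 (195.21.128.0 - 195.21.131.255) does not contain 195.21.133.99
  195.5.128.0/20 (195.5.128.0 - 195.5.143.255) does not contain 195.21.133.99
Longest matching prefix is /19 -> interface wlan1.

wlan1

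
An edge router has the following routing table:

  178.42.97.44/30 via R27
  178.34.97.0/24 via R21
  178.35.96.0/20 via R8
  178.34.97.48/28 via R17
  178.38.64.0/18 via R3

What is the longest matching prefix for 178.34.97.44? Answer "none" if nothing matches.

178.34.97.0/24

Entries matching 178.34.97.44:
  178.34.97.0/24 (178.34.97.0 - 178.34.97.255)
Most specific is 178.34.97.0/24.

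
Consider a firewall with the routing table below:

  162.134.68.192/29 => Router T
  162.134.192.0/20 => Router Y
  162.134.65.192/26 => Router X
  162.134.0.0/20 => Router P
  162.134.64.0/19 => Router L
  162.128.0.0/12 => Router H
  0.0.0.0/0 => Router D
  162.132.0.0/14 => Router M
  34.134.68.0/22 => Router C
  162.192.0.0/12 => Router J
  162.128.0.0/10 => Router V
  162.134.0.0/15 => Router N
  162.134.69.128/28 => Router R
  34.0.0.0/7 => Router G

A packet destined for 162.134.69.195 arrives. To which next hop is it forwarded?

Routes whose prefix contains 162.134.69.195:
  0.0.0.0/0 (default, matches everything) -> Router D
  162.128.0.0/10 (162.128.0.0 - 162.191.255.255) -> Router V
  162.128.0.0/12 (162.128.0.0 - 162.143.255.255) -> Router H
  162.132.0.0/14 (162.132.0.0 - 162.135.255.255) -> Router M
  162.134.0.0/15 (162.134.0.0 - 162.135.255.255) -> Router N
  162.134.64.0/19 (162.134.64.0 - 162.134.95.255) -> Router L
More-specific entries that do NOT match:
  162.134.68.192/29 (162.134.68.192 - 162.134.68.199) does not contain 162.134.69.195
  162.134.69.128/28 (162.134.69.128 - 162.134.69.143) does not contain 162.134.69.195
  162.134.65.192/26 (162.134.65.192 - 162.134.65.255) does not contain 162.134.69.195
  34.134.68.0/22 (34.134.68.0 - 34.134.71.255) does not contain 162.134.69.195
  162.134.192.0/20 (162.134.192.0 - 162.134.207.255) does not contain 162.134.69.195
  162.134.0.0/20 (162.134.0.0 - 162.134.15.255) does not contain 162.134.69.195
Longest matching prefix is /19 -> next hop Router L.

Router L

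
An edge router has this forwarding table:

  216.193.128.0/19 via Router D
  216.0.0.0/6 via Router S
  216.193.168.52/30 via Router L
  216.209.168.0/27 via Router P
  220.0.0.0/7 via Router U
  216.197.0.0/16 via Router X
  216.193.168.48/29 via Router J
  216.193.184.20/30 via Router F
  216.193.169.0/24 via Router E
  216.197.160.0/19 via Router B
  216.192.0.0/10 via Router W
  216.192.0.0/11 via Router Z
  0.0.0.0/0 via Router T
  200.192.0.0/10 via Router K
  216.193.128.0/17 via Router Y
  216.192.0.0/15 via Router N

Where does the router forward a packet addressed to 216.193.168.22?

Routes whose prefix contains 216.193.168.22:
  0.0.0.0/0 (default, matches everything) -> Router T
  216.0.0.0/6 (216.0.0.0 - 219.255.255.255) -> Router S
  216.192.0.0/10 (216.192.0.0 - 216.255.255.255) -> Router W
  216.192.0.0/11 (216.192.0.0 - 216.223.255.255) -> Router Z
  216.192.0.0/15 (216.192.0.0 - 216.193.255.255) -> Router N
  216.193.128.0/17 (216.193.128.0 - 216.193.255.255) -> Router Y
More-specific entries that do NOT match:
  216.193.168.52/30 (216.193.168.52 - 216.193.168.55) does not contain 216.193.168.22
  216.193.184.20/30 (216.193.184.20 - 216.193.184.23) does not contain 216.193.168.22
  216.193.168.48/29 (216.193.168.48 - 216.193.168.55) does not contain 216.193.168.22
  216.209.168.0/27 (216.209.168.0 - 216.209.168.31) does not contain 216.193.168.22
  216.193.169.0/24 (216.193.169.0 - 216.193.169.255) does not contain 216.193.168.22
  216.193.128.0/19 (216.193.128.0 - 216.193.159.255) does not contain 216.193.168.22
  216.197.160.0/19 (216.197.160.0 - 216.197.191.255) does not contain 216.193.168.22
Longest matching prefix is /17 -> next hop Router Y.

Router Y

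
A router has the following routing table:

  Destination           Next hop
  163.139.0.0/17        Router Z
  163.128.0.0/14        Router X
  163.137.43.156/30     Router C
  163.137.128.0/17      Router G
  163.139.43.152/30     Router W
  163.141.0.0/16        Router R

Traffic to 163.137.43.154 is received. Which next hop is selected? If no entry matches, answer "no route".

No entry's prefix contains 163.137.43.154; there is no default route.

no route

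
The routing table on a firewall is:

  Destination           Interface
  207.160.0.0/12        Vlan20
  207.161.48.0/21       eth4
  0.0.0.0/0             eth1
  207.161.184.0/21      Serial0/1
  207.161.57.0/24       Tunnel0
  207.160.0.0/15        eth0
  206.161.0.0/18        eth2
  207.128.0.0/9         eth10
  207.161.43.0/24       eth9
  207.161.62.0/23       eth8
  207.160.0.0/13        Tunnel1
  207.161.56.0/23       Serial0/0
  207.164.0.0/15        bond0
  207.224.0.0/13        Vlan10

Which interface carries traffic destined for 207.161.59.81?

eth0

Routes whose prefix contains 207.161.59.81:
  0.0.0.0/0 (default, matches everything) -> eth1
  207.128.0.0/9 (207.128.0.0 - 207.255.255.255) -> eth10
  207.160.0.0/12 (207.160.0.0 - 207.175.255.255) -> Vlan20
  207.160.0.0/13 (207.160.0.0 - 207.167.255.255) -> Tunnel1
  207.160.0.0/15 (207.160.0.0 - 207.161.255.255) -> eth0
More-specific entries that do NOT match:
  207.161.57.0/24 (207.161.57.0 - 207.161.57.255) does not contain 207.161.59.81
  207.161.43.0/24 (207.161.43.0 - 207.161.43.255) does not contain 207.161.59.81
  207.161.62.0/23 (207.161.62.0 - 207.161.63.255) does not contain 207.161.59.81
  207.161.56.0/23 (207.161.56.0 - 207.161.57.255) does not contain 207.161.59.81
  207.161.48.0/21 (207.161.48.0 - 207.161.55.255) does not contain 207.161.59.81
  207.161.184.0/21 (207.161.184.0 - 207.161.191.255) does not contain 207.161.59.81
  206.161.0.0/18 (206.161.0.0 - 206.161.63.255) does not contain 207.161.59.81
Longest matching prefix is /15 -> interface eth0.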